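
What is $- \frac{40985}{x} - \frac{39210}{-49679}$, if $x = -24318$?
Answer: $\frac{427086085}{172584846} \approx 2.4746$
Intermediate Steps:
$- \frac{40985}{x} - \frac{39210}{-49679} = - \frac{40985}{-24318} - \frac{39210}{-49679} = \left(-40985\right) \left(- \frac{1}{24318}\right) - - \frac{39210}{49679} = \frac{5855}{3474} + \frac{39210}{49679} = \frac{427086085}{172584846}$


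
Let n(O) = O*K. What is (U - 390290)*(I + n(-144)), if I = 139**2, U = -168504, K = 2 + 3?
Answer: -10394127194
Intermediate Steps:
K = 5
n(O) = 5*O (n(O) = O*5 = 5*O)
I = 19321
(U - 390290)*(I + n(-144)) = (-168504 - 390290)*(19321 + 5*(-144)) = -558794*(19321 - 720) = -558794*18601 = -10394127194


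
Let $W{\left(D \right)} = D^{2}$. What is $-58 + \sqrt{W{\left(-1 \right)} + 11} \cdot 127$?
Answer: $-58 + 254 \sqrt{3} \approx 381.94$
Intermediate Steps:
$-58 + \sqrt{W{\left(-1 \right)} + 11} \cdot 127 = -58 + \sqrt{\left(-1\right)^{2} + 11} \cdot 127 = -58 + \sqrt{1 + 11} \cdot 127 = -58 + \sqrt{12} \cdot 127 = -58 + 2 \sqrt{3} \cdot 127 = -58 + 254 \sqrt{3}$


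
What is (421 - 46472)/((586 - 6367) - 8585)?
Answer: 46051/14366 ≈ 3.2056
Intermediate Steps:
(421 - 46472)/((586 - 6367) - 8585) = -46051/(-5781 - 8585) = -46051/(-14366) = -46051*(-1/14366) = 46051/14366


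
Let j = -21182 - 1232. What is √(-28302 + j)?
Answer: 2*I*√12679 ≈ 225.2*I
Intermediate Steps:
j = -22414
√(-28302 + j) = √(-28302 - 22414) = √(-50716) = 2*I*√12679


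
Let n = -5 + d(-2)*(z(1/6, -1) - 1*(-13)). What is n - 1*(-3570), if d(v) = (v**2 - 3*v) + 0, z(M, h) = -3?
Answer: 3665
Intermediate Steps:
d(v) = v**2 - 3*v
n = 95 (n = -5 + (-2*(-3 - 2))*(-3 - 1*(-13)) = -5 + (-2*(-5))*(-3 + 13) = -5 + 10*10 = -5 + 100 = 95)
n - 1*(-3570) = 95 - 1*(-3570) = 95 + 3570 = 3665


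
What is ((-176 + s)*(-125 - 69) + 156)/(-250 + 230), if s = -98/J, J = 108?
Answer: -930853/540 ≈ -1723.8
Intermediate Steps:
s = -49/54 (s = -98/108 = -98*1/108 = -49/54 ≈ -0.90741)
((-176 + s)*(-125 - 69) + 156)/(-250 + 230) = ((-176 - 49/54)*(-125 - 69) + 156)/(-250 + 230) = (-9553/54*(-194) + 156)/(-20) = (926641/27 + 156)*(-1/20) = (930853/27)*(-1/20) = -930853/540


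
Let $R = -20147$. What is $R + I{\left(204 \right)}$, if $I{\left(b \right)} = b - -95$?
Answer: $-19848$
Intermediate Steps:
$I{\left(b \right)} = 95 + b$ ($I{\left(b \right)} = b + 95 = 95 + b$)
$R + I{\left(204 \right)} = -20147 + \left(95 + 204\right) = -20147 + 299 = -19848$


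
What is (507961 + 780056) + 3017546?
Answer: 4305563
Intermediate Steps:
(507961 + 780056) + 3017546 = 1288017 + 3017546 = 4305563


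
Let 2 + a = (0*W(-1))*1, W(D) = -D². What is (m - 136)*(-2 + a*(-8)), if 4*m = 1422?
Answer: 3073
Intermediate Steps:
m = 711/2 (m = (¼)*1422 = 711/2 ≈ 355.50)
a = -2 (a = -2 + (0*(-1*(-1)²))*1 = -2 + (0*(-1*1))*1 = -2 + (0*(-1))*1 = -2 + 0*1 = -2 + 0 = -2)
(m - 136)*(-2 + a*(-8)) = (711/2 - 136)*(-2 - 2*(-8)) = 439*(-2 + 16)/2 = (439/2)*14 = 3073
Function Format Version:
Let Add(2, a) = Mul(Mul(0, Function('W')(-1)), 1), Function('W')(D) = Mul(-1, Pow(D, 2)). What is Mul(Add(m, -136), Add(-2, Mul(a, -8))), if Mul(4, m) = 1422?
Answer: 3073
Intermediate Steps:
m = Rational(711, 2) (m = Mul(Rational(1, 4), 1422) = Rational(711, 2) ≈ 355.50)
a = -2 (a = Add(-2, Mul(Mul(0, Mul(-1, Pow(-1, 2))), 1)) = Add(-2, Mul(Mul(0, Mul(-1, 1)), 1)) = Add(-2, Mul(Mul(0, -1), 1)) = Add(-2, Mul(0, 1)) = Add(-2, 0) = -2)
Mul(Add(m, -136), Add(-2, Mul(a, -8))) = Mul(Add(Rational(711, 2), -136), Add(-2, Mul(-2, -8))) = Mul(Rational(439, 2), Add(-2, 16)) = Mul(Rational(439, 2), 14) = 3073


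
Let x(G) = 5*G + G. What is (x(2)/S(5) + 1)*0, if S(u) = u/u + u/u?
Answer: 0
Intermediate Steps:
S(u) = 2 (S(u) = 1 + 1 = 2)
x(G) = 6*G
(x(2)/S(5) + 1)*0 = ((6*2)/2 + 1)*0 = (12*(½) + 1)*0 = (6 + 1)*0 = 7*0 = 0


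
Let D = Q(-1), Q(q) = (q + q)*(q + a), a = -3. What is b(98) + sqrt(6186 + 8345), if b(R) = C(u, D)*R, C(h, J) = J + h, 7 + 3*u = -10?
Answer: 686/3 + sqrt(14531) ≈ 349.21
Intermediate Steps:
u = -17/3 (u = -7/3 + (1/3)*(-10) = -7/3 - 10/3 = -17/3 ≈ -5.6667)
Q(q) = 2*q*(-3 + q) (Q(q) = (q + q)*(q - 3) = (2*q)*(-3 + q) = 2*q*(-3 + q))
D = 8 (D = 2*(-1)*(-3 - 1) = 2*(-1)*(-4) = 8)
b(R) = 7*R/3 (b(R) = (8 - 17/3)*R = 7*R/3)
b(98) + sqrt(6186 + 8345) = (7/3)*98 + sqrt(6186 + 8345) = 686/3 + sqrt(14531)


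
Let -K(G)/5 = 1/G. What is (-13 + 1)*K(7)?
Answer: 60/7 ≈ 8.5714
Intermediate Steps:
K(G) = -5/G
(-13 + 1)*K(7) = (-13 + 1)*(-5/7) = -(-60)/7 = -12*(-5/7) = 60/7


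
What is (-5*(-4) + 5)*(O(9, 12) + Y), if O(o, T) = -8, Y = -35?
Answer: -1075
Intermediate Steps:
(-5*(-4) + 5)*(O(9, 12) + Y) = (-5*(-4) + 5)*(-8 - 35) = (20 + 5)*(-43) = 25*(-43) = -1075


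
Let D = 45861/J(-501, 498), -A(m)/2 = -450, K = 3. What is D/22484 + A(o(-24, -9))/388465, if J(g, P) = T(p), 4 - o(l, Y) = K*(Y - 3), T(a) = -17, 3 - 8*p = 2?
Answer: -45380229/385668052 ≈ -0.11767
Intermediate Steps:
p = ⅛ (p = 3/8 - ⅛*2 = 3/8 - ¼ = ⅛ ≈ 0.12500)
o(l, Y) = 13 - 3*Y (o(l, Y) = 4 - 3*(Y - 3) = 4 - 3*(-3 + Y) = 4 - (-9 + 3*Y) = 4 + (9 - 3*Y) = 13 - 3*Y)
J(g, P) = -17
A(m) = 900 (A(m) = -2*(-450) = 900)
D = -45861/17 (D = 45861/(-17) = 45861*(-1/17) = -45861/17 ≈ -2697.7)
D/22484 + A(o(-24, -9))/388465 = -45861/17/22484 + 900/388465 = -45861/17*1/22484 + 900*(1/388465) = -45861/382228 + 180/77693 = -45380229/385668052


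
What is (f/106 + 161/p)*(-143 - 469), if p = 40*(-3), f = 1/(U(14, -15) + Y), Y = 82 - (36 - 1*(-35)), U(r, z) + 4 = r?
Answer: 3045261/3710 ≈ 820.83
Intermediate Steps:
U(r, z) = -4 + r
Y = 11 (Y = 82 - (36 + 35) = 82 - 1*71 = 82 - 71 = 11)
f = 1/21 (f = 1/((-4 + 14) + 11) = 1/(10 + 11) = 1/21 ≈ 0.047619)
p = -120
(f/106 + 161/p)*(-143 - 469) = ((1/21)/106 + 161/(-120))*(-143 - 469) = ((1/21)*(1/106) + 161*(-1/120))*(-612) = (1/2226 - 161/120)*(-612) = -59711/44520*(-612) = 3045261/3710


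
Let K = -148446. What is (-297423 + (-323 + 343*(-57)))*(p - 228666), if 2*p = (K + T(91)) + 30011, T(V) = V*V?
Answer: 90030802671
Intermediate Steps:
T(V) = V²
p = -55077 (p = ((-148446 + 91²) + 30011)/2 = ((-148446 + 8281) + 30011)/2 = (-140165 + 30011)/2 = (½)*(-110154) = -55077)
(-297423 + (-323 + 343*(-57)))*(p - 228666) = (-297423 + (-323 + 343*(-57)))*(-55077 - 228666) = (-297423 + (-323 - 19551))*(-283743) = (-297423 - 19874)*(-283743) = -317297*(-283743) = 90030802671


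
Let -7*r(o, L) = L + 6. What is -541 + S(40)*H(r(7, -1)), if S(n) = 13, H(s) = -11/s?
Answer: -1704/5 ≈ -340.80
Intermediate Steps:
r(o, L) = -6/7 - L/7 (r(o, L) = -(L + 6)/7 = -(6 + L)/7 = -6/7 - L/7)
-541 + S(40)*H(r(7, -1)) = -541 + 13*(-11/(-6/7 - 1/7*(-1))) = -541 + 13*(-11/(-6/7 + 1/7)) = -541 + 13*(-11/(-5/7)) = -541 + 13*(-11*(-7/5)) = -541 + 13*(77/5) = -541 + 1001/5 = -1704/5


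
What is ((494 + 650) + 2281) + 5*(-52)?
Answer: 3165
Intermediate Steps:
((494 + 650) + 2281) + 5*(-52) = (1144 + 2281) - 260 = 3425 - 260 = 3165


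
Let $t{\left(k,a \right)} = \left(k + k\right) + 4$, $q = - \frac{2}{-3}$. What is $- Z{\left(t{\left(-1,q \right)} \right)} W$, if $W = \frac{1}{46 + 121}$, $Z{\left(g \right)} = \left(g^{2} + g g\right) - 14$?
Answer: $\frac{6}{167} \approx 0.035928$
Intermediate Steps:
$q = \frac{2}{3}$ ($q = \left(-2\right) \left(- \frac{1}{3}\right) = \frac{2}{3} \approx 0.66667$)
$t{\left(k,a \right)} = 4 + 2 k$ ($t{\left(k,a \right)} = 2 k + 4 = 4 + 2 k$)
$Z{\left(g \right)} = -14 + 2 g^{2}$ ($Z{\left(g \right)} = \left(g^{2} + g^{2}\right) - 14 = 2 g^{2} - 14 = -14 + 2 g^{2}$)
$W = \frac{1}{167} \approx 0.005988$
$- Z{\left(t{\left(-1,q \right)} \right)} W = - (-14 + 2 \left(4 + 2 \left(-1\right)\right)^{2}) \frac{1}{167} = - (-14 + 2 \left(4 - 2\right)^{2}) \frac{1}{167} = - (-14 + 2 \cdot 2^{2}) \frac{1}{167} = - (-14 + 2 \cdot 4) \frac{1}{167} = - (-14 + 8) \frac{1}{167} = \left(-1\right) \left(-6\right) \frac{1}{167} = 6 \cdot \frac{1}{167} = \frac{6}{167}$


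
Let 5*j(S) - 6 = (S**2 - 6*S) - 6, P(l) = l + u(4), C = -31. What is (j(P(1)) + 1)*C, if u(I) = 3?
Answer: 93/5 ≈ 18.600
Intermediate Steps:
P(l) = 3 + l (P(l) = l + 3 = 3 + l)
j(S) = -6*S/5 + S**2/5 (j(S) = 6/5 + ((S**2 - 6*S) - 6)/5 = 6/5 + (-6 + S**2 - 6*S)/5 = 6/5 + (-6/5 - 6*S/5 + S**2/5) = -6*S/5 + S**2/5)
(j(P(1)) + 1)*C = ((3 + 1)*(-6 + (3 + 1))/5 + 1)*(-31) = ((1/5)*4*(-6 + 4) + 1)*(-31) = ((1/5)*4*(-2) + 1)*(-31) = (-8/5 + 1)*(-31) = -3/5*(-31) = 93/5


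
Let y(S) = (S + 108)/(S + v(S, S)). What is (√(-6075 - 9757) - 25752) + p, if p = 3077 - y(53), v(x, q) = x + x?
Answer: -3605486/159 + 2*I*√3958 ≈ -22676.0 + 125.83*I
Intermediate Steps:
v(x, q) = 2*x
y(S) = (108 + S)/(3*S) (y(S) = (S + 108)/(S + 2*S) = (108 + S)/((3*S)) = (108 + S)*(1/(3*S)) = (108 + S)/(3*S))
p = 489082/159 (p = 3077 - (108 + 53)/(3*53) = 3077 - 161/(3*53) = 3077 - 1*161/159 = 3077 - 161/159 = 489082/159 ≈ 3076.0)
(√(-6075 - 9757) - 25752) + p = (√(-6075 - 9757) - 25752) + 489082/159 = (√(-15832) - 25752) + 489082/159 = (2*I*√3958 - 25752) + 489082/159 = (-25752 + 2*I*√3958) + 489082/159 = -3605486/159 + 2*I*√3958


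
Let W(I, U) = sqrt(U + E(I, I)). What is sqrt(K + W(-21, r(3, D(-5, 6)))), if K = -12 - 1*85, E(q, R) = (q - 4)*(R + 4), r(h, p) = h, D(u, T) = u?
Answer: sqrt(-97 + 2*sqrt(107)) ≈ 8.7357*I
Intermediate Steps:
E(q, R) = (-4 + q)*(4 + R)
K = -97 (K = -12 - 85 = -97)
W(I, U) = sqrt(-16 + U + I**2) (W(I, U) = sqrt(U + (-16 - 4*I + 4*I + I*I)) = sqrt(U + (-16 - 4*I + 4*I + I**2)) = sqrt(U + (-16 + I**2)) = sqrt(-16 + U + I**2))
sqrt(K + W(-21, r(3, D(-5, 6)))) = sqrt(-97 + sqrt(-16 + 3 + (-21)**2)) = sqrt(-97 + sqrt(-16 + 3 + 441)) = sqrt(-97 + sqrt(428)) = sqrt(-97 + 2*sqrt(107))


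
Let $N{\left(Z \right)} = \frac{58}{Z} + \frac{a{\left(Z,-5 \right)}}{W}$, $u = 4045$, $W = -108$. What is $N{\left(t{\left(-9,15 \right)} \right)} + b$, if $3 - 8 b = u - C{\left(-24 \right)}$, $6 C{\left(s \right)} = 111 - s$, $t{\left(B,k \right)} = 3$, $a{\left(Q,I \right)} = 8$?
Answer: $- \frac{208733}{432} \approx -483.18$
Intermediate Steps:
$N{\left(Z \right)} = - \frac{2}{27} + \frac{58}{Z}$ ($N{\left(Z \right)} = \frac{58}{Z} + \frac{8}{-108} = \frac{58}{Z} + 8 \left(- \frac{1}{108}\right) = \frac{58}{Z} - \frac{2}{27} = - \frac{2}{27} + \frac{58}{Z}$)
$C{\left(s \right)} = \frac{37}{2} - \frac{s}{6}$ ($C{\left(s \right)} = \frac{111 - s}{6} = \frac{37}{2} - \frac{s}{6}$)
$b = - \frac{8039}{16}$ ($b = \frac{3}{8} - \frac{4045 - \left(\frac{37}{2} - -4\right)}{8} = \frac{3}{8} - \frac{4045 - \left(\frac{37}{2} + 4\right)}{8} = \frac{3}{8} - \frac{4045 - \frac{45}{2}}{8} = \frac{3}{8} - \frac{8045}{16} = - \frac{8039}{16} \approx -502.44$)
$N{\left(t{\left(-9,15 \right)} \right)} + b = \left(- \frac{2}{27} + \frac{58}{3}\right) - \frac{8039}{16} = \frac{520}{27} - \frac{8039}{16} = - \frac{208733}{432}$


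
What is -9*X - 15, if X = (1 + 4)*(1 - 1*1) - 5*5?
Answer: 210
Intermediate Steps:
X = -25 (X = 5*(1 - 1) - 25 = 5*0 - 25 = 0 - 25 = -25)
-9*X - 15 = -9*(-25) - 15 = 225 - 15 = 210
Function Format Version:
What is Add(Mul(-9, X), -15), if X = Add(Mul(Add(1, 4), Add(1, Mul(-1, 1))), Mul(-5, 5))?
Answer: 210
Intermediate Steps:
X = -25 (X = Add(Mul(5, Add(1, -1)), -25) = Add(Mul(5, 0), -25) = Add(0, -25) = -25)
Add(Mul(-9, X), -15) = Add(Mul(-9, -25), -15) = Add(225, -15) = 210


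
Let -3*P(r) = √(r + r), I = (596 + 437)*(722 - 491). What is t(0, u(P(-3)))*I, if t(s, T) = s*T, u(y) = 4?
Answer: 0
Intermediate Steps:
I = 238623 (I = 1033*231 = 238623)
P(r) = -√2*√r/3 (P(r) = -√(r + r)/3 = -√2*√r/3)
t(s, T) = T*s
t(0, u(P(-3)))*I = (4*0)*238623 = 0*238623 = 0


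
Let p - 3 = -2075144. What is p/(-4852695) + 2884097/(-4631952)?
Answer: -487076620687/2497494478960 ≈ -0.19503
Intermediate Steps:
p = -2075141 (p = 3 - 2075144 = -2075141)
p/(-4852695) + 2884097/(-4631952) = -2075141/(-4852695) + 2884097/(-4631952) = -2075141*(-1/4852695) + 2884097*(-1/4631952) = 2075141/4852695 - 2884097/4631952 = -487076620687/2497494478960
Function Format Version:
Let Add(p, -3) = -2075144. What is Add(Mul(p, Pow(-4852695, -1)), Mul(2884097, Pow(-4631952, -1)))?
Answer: Rational(-487076620687, 2497494478960) ≈ -0.19503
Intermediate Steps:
p = -2075141 (p = Add(3, -2075144) = -2075141)
Add(Mul(p, Pow(-4852695, -1)), Mul(2884097, Pow(-4631952, -1))) = Add(Mul(-2075141, Pow(-4852695, -1)), Mul(2884097, Pow(-4631952, -1))) = Add(Mul(-2075141, Rational(-1, 4852695)), Mul(2884097, Rational(-1, 4631952))) = Add(Rational(2075141, 4852695), Rational(-2884097, 4631952)) = Rational(-487076620687, 2497494478960)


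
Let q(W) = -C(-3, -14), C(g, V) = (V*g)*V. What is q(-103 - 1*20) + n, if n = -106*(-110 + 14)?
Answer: 10764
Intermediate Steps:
C(g, V) = g*V²
q(W) = 588 (q(W) = -(-3)*(-14)² = -(-3)*196 = -1*(-588) = 588)
n = 10176 (n = -106*(-96) = 10176)
q(-103 - 1*20) + n = 588 + 10176 = 10764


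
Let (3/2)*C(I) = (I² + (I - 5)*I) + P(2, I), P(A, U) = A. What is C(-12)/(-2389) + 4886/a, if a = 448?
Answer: 2478883/229344 ≈ 10.809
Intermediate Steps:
C(I) = 4/3 + 2*I²/3 + 2*I*(-5 + I)/3 (C(I) = 2*((I² + (I - 5)*I) + 2)/3 = 2*((I² + (-5 + I)*I) + 2)/3 = 2*((I² + I*(-5 + I)) + 2)/3 = 2*(2 + I² + I*(-5 + I))/3 = 4/3 + 2*I²/3 + 2*I*(-5 + I)/3)
C(-12)/(-2389) + 4886/a = (4/3 - 10/3*(-12) + (4/3)*(-12)²)/(-2389) + 4886/448 = (4/3 + 40 + (4/3)*144)*(-1/2389) + 4886*(1/448) = (4/3 + 40 + 192)*(-1/2389) + 349/32 = (700/3)*(-1/2389) + 349/32 = -700/7167 + 349/32 = 2478883/229344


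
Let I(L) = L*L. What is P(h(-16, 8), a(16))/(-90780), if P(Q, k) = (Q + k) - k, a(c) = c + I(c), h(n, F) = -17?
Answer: 1/5340 ≈ 0.00018727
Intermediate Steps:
I(L) = L²
a(c) = c + c²
P(Q, k) = Q
P(h(-16, 8), a(16))/(-90780) = -17/(-90780) = -17*(-1/90780) = 1/5340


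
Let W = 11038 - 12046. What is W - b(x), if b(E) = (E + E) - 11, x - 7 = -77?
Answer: -857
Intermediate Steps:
x = -70 (x = 7 - 77 = -70)
W = -1008
b(E) = -11 + 2*E (b(E) = 2*E - 11 = -11 + 2*E)
W - b(x) = -1008 - (-11 + 2*(-70)) = -1008 - (-11 - 140) = -1008 - 1*(-151) = -1008 + 151 = -857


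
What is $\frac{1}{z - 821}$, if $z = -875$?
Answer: $- \frac{1}{1696} \approx -0.00058962$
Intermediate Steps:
$\frac{1}{z - 821} = \frac{1}{-875 - 821} = \frac{1}{-1696} = - \frac{1}{1696}$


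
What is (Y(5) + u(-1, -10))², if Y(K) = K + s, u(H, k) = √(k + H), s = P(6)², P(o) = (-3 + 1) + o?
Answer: (21 + I*√11)² ≈ 430.0 + 139.3*I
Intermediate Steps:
P(o) = -2 + o
s = 16 (s = (-2 + 6)² = 4² = 16)
u(H, k) = √(H + k)
Y(K) = 16 + K (Y(K) = K + 16 = 16 + K)
(Y(5) + u(-1, -10))² = ((16 + 5) + √(-1 - 10))² = (21 + √(-11))² = (21 + I*√11)²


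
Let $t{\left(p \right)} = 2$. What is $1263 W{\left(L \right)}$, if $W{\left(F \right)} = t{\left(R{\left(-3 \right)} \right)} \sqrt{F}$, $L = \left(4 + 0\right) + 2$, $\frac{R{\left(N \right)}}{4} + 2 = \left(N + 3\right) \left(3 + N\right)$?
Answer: $2526 \sqrt{6} \approx 6187.4$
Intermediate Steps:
$R{\left(N \right)} = -8 + 4 \left(3 + N\right)^{2}$ ($R{\left(N \right)} = -8 + 4 \left(N + 3\right) \left(3 + N\right) = -8 + 4 \left(3 + N\right) \left(3 + N\right) = -8 + 4 \left(3 + N\right)^{2}$)
$L = 6$ ($L = 4 + 2 = 6$)
$W{\left(F \right)} = 2 \sqrt{F}$
$1263 W{\left(L \right)} = 1263 \cdot 2 \sqrt{6} = 2526 \sqrt{6}$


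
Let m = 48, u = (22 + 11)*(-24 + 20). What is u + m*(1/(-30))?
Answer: -668/5 ≈ -133.60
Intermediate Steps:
u = -132 (u = 33*(-4) = -132)
u + m*(1/(-30)) = -132 + 48*(1/(-30)) = -132 + 48*(1*(-1/30)) = -132 + 48*(-1/30) = -132 - 8/5 = -668/5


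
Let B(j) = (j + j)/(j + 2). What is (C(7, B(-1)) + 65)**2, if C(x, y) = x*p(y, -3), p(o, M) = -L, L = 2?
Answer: 2601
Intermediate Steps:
p(o, M) = -2 (p(o, M) = -1*2 = -2)
B(j) = 2*j/(2 + j) (B(j) = (2*j)/(2 + j) = 2*j/(2 + j))
C(x, y) = -2*x (C(x, y) = x*(-2) = -2*x)
(C(7, B(-1)) + 65)**2 = (-2*7 + 65)**2 = (-14 + 65)**2 = 51**2 = 2601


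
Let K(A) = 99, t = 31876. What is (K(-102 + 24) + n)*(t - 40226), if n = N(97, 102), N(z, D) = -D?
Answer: 25050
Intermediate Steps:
n = -102 (n = -1*102 = -102)
(K(-102 + 24) + n)*(t - 40226) = (99 - 102)*(31876 - 40226) = -3*(-8350) = 25050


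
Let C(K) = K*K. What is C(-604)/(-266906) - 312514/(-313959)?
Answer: -15562702430/41898770427 ≈ -0.37144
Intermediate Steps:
C(K) = K**2
C(-604)/(-266906) - 312514/(-313959) = (-604)**2/(-266906) - 312514/(-313959) = 364816*(-1/266906) - 312514*(-1/313959) = -182408/133453 + 312514/313959 = -15562702430/41898770427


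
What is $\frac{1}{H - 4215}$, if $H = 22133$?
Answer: $\frac{1}{17918} \approx 5.581 \cdot 10^{-5}$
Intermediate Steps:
$\frac{1}{H - 4215} = \frac{1}{22133 - 4215} = \frac{1}{17918}$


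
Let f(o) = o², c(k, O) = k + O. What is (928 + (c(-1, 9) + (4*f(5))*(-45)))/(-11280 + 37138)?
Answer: -1782/12929 ≈ -0.13783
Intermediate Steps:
c(k, O) = O + k
(928 + (c(-1, 9) + (4*f(5))*(-45)))/(-11280 + 37138) = (928 + ((9 - 1) + (4*5²)*(-45)))/(-11280 + 37138) = (928 + (8 + (4*25)*(-45)))/25858 = (928 + (8 + 100*(-45)))*(1/25858) = (928 + (8 - 4500))*(1/25858) = (928 - 4492)*(1/25858) = -3564*1/25858 = -1782/12929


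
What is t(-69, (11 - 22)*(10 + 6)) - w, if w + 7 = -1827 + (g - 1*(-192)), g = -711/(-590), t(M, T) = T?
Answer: 864229/590 ≈ 1464.8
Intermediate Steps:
g = 711/590 (g = -711*(-1/590) = 711/590 ≈ 1.2051)
w = -968069/590 (w = -7 + (-1827 + (711/590 - 1*(-192))) = -7 + (-1827 + (711/590 + 192)) = -7 + (-1827 + 113991/590) = -7 - 963939/590 = -968069/590 ≈ -1640.8)
t(-69, (11 - 22)*(10 + 6)) - w = (11 - 22)*(10 + 6) - 1*(-968069/590) = -11*16 + 968069/590 = -176 + 968069/590 = 864229/590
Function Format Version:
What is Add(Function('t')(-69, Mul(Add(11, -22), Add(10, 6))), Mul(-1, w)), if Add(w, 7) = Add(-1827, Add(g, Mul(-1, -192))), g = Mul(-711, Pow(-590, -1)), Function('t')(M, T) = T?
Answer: Rational(864229, 590) ≈ 1464.8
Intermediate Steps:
g = Rational(711, 590) (g = Mul(-711, Rational(-1, 590)) = Rational(711, 590) ≈ 1.2051)
w = Rational(-968069, 590) (w = Add(-7, Add(-1827, Add(Rational(711, 590), Mul(-1, -192)))) = Add(-7, Add(-1827, Add(Rational(711, 590), 192))) = Add(-7, Add(-1827, Rational(113991, 590))) = Add(-7, Rational(-963939, 590)) = Rational(-968069, 590) ≈ -1640.8)
Add(Function('t')(-69, Mul(Add(11, -22), Add(10, 6))), Mul(-1, w)) = Add(Mul(Add(11, -22), Add(10, 6)), Mul(-1, Rational(-968069, 590))) = Add(Mul(-11, 16), Rational(968069, 590)) = Add(-176, Rational(968069, 590)) = Rational(864229, 590)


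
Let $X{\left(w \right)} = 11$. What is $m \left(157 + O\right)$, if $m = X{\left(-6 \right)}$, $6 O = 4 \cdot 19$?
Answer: $\frac{5599}{3} \approx 1866.3$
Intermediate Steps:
$O = \frac{38}{3}$ ($O = \frac{4 \cdot 19}{6} = \frac{1}{6} \cdot 76 = \frac{38}{3} \approx 12.667$)
$m = 11$
$m \left(157 + O\right) = 11 \left(157 + \frac{38}{3}\right) = 11 \cdot \frac{509}{3} = \frac{5599}{3}$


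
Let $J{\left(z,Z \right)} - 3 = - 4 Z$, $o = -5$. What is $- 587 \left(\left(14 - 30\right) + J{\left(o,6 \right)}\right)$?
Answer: $21719$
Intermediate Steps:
$J{\left(z,Z \right)} = 3 - 4 Z$
$- 587 \left(\left(14 - 30\right) + J{\left(o,6 \right)}\right) = - 587 \left(\left(14 - 30\right) + \left(3 - 24\right)\right) = - 587 \left(-16 + \left(3 - 24\right)\right) = - 587 \left(-16 - 21\right) = \left(-587\right) \left(-37\right) = 21719$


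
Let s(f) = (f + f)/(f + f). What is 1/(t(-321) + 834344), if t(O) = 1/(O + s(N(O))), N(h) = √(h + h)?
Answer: 320/266990079 ≈ 1.1985e-6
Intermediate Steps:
N(h) = √2*√h (N(h) = √(2*h) = √2*√h)
s(f) = 1 (s(f) = (2*f)/((2*f)) = (2*f)*(1/(2*f)) = 1)
t(O) = 1/(1 + O) (t(O) = 1/(O + 1) = 1/(1 + O))
1/(t(-321) + 834344) = 1/(1/(1 - 321) + 834344) = 1/(1/(-320) + 834344) = 1/(-1/320 + 834344) = 1/(266990079/320) = 320/266990079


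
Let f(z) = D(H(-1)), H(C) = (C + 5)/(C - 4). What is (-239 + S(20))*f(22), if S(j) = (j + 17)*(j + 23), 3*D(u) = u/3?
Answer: -5408/45 ≈ -120.18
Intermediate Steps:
H(C) = (5 + C)/(-4 + C)
D(u) = u/9 (D(u) = (u/3)/3 = u/9)
f(z) = -4/45 (f(z) = ((5 - 1)/(-4 - 1))/9 = (4/(-5))/9 = (-1/5*4)/9 = (1/9)*(-4/5) = -4/45)
S(j) = (17 + j)*(23 + j)
(-239 + S(20))*f(22) = (-239 + (391 + 20**2 + 40*20))*(-4/45) = (-239 + (391 + 400 + 800))*(-4/45) = (-239 + 1591)*(-4/45) = 1352*(-4/45) = -5408/45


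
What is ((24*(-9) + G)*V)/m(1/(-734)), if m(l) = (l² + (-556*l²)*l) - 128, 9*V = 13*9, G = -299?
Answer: 1323758511140/25308601211 ≈ 52.305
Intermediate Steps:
V = 13 (V = (13*9)/9 = (⅑)*117 = 13)
m(l) = -128 + l² - 556*l³ (m(l) = (l² - 556*l³) - 128 = -128 + l² - 556*l³)
((24*(-9) + G)*V)/m(1/(-734)) = ((24*(-9) - 299)*13)/(-128 + (1/(-734))² - 556*(1/(-734))³) = ((-216 - 299)*13)/(-128 + (-1/734)² - 556*(-1/734)³) = (-515*13)/(-128 + 1/538756 - 556*(-1/395446904)) = -6695/(-128 + 1/538756 + 139/98861726) = -6695/(-25308601211/197723452) = -6695*(-197723452/25308601211) = 1323758511140/25308601211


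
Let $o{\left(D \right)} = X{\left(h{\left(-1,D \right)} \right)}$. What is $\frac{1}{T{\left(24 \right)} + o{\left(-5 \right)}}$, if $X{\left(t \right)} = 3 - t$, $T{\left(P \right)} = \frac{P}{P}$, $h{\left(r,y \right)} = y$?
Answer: $\frac{1}{9} \approx 0.11111$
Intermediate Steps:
$T{\left(P \right)} = 1$
$o{\left(D \right)} = 3 - D$
$\frac{1}{T{\left(24 \right)} + o{\left(-5 \right)}} = \frac{1}{1 + \left(3 - -5\right)} = \frac{1}{1 + \left(3 + 5\right)} = \frac{1}{1 + 8} = \frac{1}{9}$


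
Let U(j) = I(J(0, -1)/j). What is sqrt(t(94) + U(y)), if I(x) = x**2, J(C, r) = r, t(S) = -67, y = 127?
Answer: I*sqrt(1080642)/127 ≈ 8.1853*I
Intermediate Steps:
U(j) = j**(-2) (U(j) = (-1/j)**2 = j**(-2))
sqrt(t(94) + U(y)) = sqrt(-67 + 127**(-2)) = sqrt(-67 + 1/16129) = sqrt(-1080642/16129) = I*sqrt(1080642)/127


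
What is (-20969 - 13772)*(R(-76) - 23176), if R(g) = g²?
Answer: 604493400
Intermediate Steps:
(-20969 - 13772)*(R(-76) - 23176) = (-20969 - 13772)*((-76)² - 23176) = -34741*(5776 - 23176) = -34741*(-17400) = 604493400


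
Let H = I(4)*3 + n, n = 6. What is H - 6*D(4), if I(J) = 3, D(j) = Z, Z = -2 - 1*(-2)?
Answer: 15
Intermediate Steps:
Z = 0 (Z = -2 + 2 = 0)
D(j) = 0
H = 15 (H = 3*3 + 6 = 9 + 6 = 15)
H - 6*D(4) = 15 - 6*0 = 15 + 0 = 15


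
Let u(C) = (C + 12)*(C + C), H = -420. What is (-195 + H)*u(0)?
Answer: 0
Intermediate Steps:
u(C) = 2*C*(12 + C) (u(C) = (12 + C)*(2*C) = 2*C*(12 + C))
(-195 + H)*u(0) = (-195 - 420)*(2*0*(12 + 0)) = -1230*0*12 = -615*0 = 0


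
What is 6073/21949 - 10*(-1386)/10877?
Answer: 370269161/238739273 ≈ 1.5509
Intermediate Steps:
6073/21949 - 10*(-1386)/10877 = 6073*(1/21949) + 13860*(1/10877) = 6073/21949 + 13860/10877 = 370269161/238739273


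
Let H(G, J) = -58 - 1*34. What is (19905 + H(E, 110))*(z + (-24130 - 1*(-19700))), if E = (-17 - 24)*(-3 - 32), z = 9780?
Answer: 105999550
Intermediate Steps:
E = 1435 (E = -41*(-35) = 1435)
H(G, J) = -92 (H(G, J) = -58 - 34 = -92)
(19905 + H(E, 110))*(z + (-24130 - 1*(-19700))) = (19905 - 92)*(9780 + (-24130 - 1*(-19700))) = 19813*(9780 + (-24130 + 19700)) = 19813*(9780 - 4430) = 19813*5350 = 105999550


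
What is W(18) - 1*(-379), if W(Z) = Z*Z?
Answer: 703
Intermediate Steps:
W(Z) = Z²
W(18) - 1*(-379) = 18² - 1*(-379) = 324 + 379 = 703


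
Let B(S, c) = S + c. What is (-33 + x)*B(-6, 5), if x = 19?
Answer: 14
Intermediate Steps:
(-33 + x)*B(-6, 5) = (-33 + 19)*(-6 + 5) = -14*(-1) = 14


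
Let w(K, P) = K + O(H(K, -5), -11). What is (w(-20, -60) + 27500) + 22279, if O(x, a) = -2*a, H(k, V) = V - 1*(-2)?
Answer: 49781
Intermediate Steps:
H(k, V) = 2 + V (H(k, V) = V + 2 = 2 + V)
w(K, P) = 22 + K (w(K, P) = K - 2*(-11) = K + 22 = 22 + K)
(w(-20, -60) + 27500) + 22279 = ((22 - 20) + 27500) + 22279 = (2 + 27500) + 22279 = 27502 + 22279 = 49781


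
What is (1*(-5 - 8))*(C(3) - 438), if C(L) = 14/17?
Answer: 96616/17 ≈ 5683.3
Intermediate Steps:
C(L) = 14/17 (C(L) = 14*(1/17) = 14/17)
(1*(-5 - 8))*(C(3) - 438) = (1*(-5 - 8))*(14/17 - 438) = (1*(-13))*(-7432/17) = -13*(-7432/17) = 96616/17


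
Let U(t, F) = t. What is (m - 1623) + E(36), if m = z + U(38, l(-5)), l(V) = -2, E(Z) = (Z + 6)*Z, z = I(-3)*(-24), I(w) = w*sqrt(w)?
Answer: -73 + 72*I*sqrt(3) ≈ -73.0 + 124.71*I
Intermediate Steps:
I(w) = w**(3/2)
z = 72*I*sqrt(3) (z = (-3)**(3/2)*(-24) = -3*I*sqrt(3)*(-24) = 72*I*sqrt(3) ≈ 124.71*I)
E(Z) = Z*(6 + Z) (E(Z) = (6 + Z)*Z = Z*(6 + Z))
m = 38 + 72*I*sqrt(3) (m = 72*I*sqrt(3) + 38 = 38 + 72*I*sqrt(3) ≈ 38.0 + 124.71*I)
(m - 1623) + E(36) = ((38 + 72*I*sqrt(3)) - 1623) + 36*(6 + 36) = (-1585 + 72*I*sqrt(3)) + 36*42 = (-1585 + 72*I*sqrt(3)) + 1512 = -73 + 72*I*sqrt(3)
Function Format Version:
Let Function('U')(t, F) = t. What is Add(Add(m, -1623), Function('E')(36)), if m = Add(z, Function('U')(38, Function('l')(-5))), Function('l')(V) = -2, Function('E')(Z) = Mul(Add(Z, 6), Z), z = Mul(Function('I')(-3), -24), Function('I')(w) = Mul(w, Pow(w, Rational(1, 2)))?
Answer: Add(-73, Mul(72, I, Pow(3, Rational(1, 2)))) ≈ Add(-73.000, Mul(124.71, I))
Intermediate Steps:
Function('I')(w) = Pow(w, Rational(3, 2))
z = Mul(72, I, Pow(3, Rational(1, 2))) (z = Mul(Pow(-3, Rational(3, 2)), -24) = Mul(Mul(-3, I, Pow(3, Rational(1, 2))), -24) = Mul(72, I, Pow(3, Rational(1, 2))) ≈ Mul(124.71, I))
Function('E')(Z) = Mul(Z, Add(6, Z)) (Function('E')(Z) = Mul(Add(6, Z), Z) = Mul(Z, Add(6, Z)))
m = Add(38, Mul(72, I, Pow(3, Rational(1, 2)))) (m = Add(Mul(72, I, Pow(3, Rational(1, 2))), 38) = Add(38, Mul(72, I, Pow(3, Rational(1, 2)))) ≈ Add(38.000, Mul(124.71, I)))
Add(Add(m, -1623), Function('E')(36)) = Add(Add(Add(38, Mul(72, I, Pow(3, Rational(1, 2)))), -1623), Mul(36, Add(6, 36))) = Add(Add(-1585, Mul(72, I, Pow(3, Rational(1, 2)))), Mul(36, 42)) = Add(Add(-1585, Mul(72, I, Pow(3, Rational(1, 2)))), 1512) = Add(-73, Mul(72, I, Pow(3, Rational(1, 2))))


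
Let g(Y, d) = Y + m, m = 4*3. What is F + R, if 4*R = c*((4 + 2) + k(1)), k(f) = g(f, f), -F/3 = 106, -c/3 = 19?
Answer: -2355/4 ≈ -588.75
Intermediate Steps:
c = -57 (c = -3*19 = -57)
m = 12
F = -318 (F = -3*106 = -318)
g(Y, d) = 12 + Y (g(Y, d) = Y + 12 = 12 + Y)
k(f) = 12 + f
R = -1083/4 (R = (-57*((4 + 2) + (12 + 1)))/4 = (-57*(6 + 13))/4 = (-57*19)/4 = (1/4)*(-1083) = -1083/4 ≈ -270.75)
F + R = -318 - 1083/4 = -2355/4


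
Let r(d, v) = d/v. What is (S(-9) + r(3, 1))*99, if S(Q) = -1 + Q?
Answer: -693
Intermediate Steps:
(S(-9) + r(3, 1))*99 = ((-1 - 9) + 3/1)*99 = (-10 + 3*1)*99 = (-10 + 3)*99 = -7*99 = -693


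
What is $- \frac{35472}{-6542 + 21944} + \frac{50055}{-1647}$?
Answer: $- \frac{46076083}{1409283} \approx -32.695$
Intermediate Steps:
$- \frac{35472}{-6542 + 21944} + \frac{50055}{-1647} = - \frac{35472}{15402} + 50055 \left(- \frac{1}{1647}\right) = \left(-35472\right) \frac{1}{15402} - \frac{16685}{549} = - \frac{5912}{2567} - \frac{16685}{549} = - \frac{46076083}{1409283}$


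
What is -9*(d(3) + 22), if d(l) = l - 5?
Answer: -180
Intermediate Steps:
d(l) = -5 + l
-9*(d(3) + 22) = -9*((-5 + 3) + 22) = -9*(-2 + 22) = -9*20 = -180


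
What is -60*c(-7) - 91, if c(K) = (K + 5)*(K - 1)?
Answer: -1051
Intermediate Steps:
c(K) = (-1 + K)*(5 + K) (c(K) = (5 + K)*(-1 + K) = (-1 + K)*(5 + K))
-60*c(-7) - 91 = -60*(-5 + (-7)**2 + 4*(-7)) - 91 = -60*(-5 + 49 - 28) - 91 = -60*16 - 91 = -960 - 91 = -1051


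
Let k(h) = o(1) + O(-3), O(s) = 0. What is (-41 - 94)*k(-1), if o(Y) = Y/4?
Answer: -135/4 ≈ -33.750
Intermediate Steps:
o(Y) = Y/4
k(h) = ¼ (k(h) = (¼)*1 + 0 = ¼ + 0 = ¼)
(-41 - 94)*k(-1) = (-41 - 94)*(¼) = -135*¼ = -135/4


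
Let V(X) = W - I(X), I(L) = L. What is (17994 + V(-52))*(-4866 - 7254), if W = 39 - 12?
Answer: -219044760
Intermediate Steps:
W = 27
V(X) = 27 - X
(17994 + V(-52))*(-4866 - 7254) = (17994 + (27 - 1*(-52)))*(-4866 - 7254) = (17994 + (27 + 52))*(-12120) = (17994 + 79)*(-12120) = 18073*(-12120) = -219044760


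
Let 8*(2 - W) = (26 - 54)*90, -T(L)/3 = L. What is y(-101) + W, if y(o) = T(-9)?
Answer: 344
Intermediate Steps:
T(L) = -3*L
y(o) = 27 (y(o) = -3*(-9) = 27)
W = 317 (W = 2 - (26 - 54)*90/8 = 2 - (-7)*90/2 = 2 - ⅛*(-2520) = 2 + 315 = 317)
y(-101) + W = 27 + 317 = 344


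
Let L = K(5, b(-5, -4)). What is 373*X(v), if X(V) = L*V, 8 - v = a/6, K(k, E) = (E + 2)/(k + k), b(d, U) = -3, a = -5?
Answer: -19769/60 ≈ -329.48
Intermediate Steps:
K(k, E) = (2 + E)/(2*k) (K(k, E) = (2 + E)/((2*k)) = (2 + E)*(1/(2*k)) = (2 + E)/(2*k))
L = -1/10 (L = (1/2)*(2 - 3)/5 = (1/2)*(1/5)*(-1) = -1/10 ≈ -0.10000)
v = 53/6 (v = 8 - (-5)/6 = 8 - 1*(-5/6) = 8 + 5/6 = 53/6 ≈ 8.8333)
X(V) = -V/10
373*X(v) = 373*(-1/10*53/6) = 373*(-53/60) = -19769/60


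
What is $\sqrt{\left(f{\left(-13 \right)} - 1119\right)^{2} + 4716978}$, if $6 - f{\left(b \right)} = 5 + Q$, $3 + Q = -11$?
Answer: $\sqrt{5935794} \approx 2436.3$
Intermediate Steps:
$Q = -14$ ($Q = -3 - 11 = -14$)
$f{\left(b \right)} = 15$ ($f{\left(b \right)} = 6 - \left(5 - 14\right) = 6 - -9 = 6 + 9 = 15$)
$\sqrt{\left(f{\left(-13 \right)} - 1119\right)^{2} + 4716978} = \sqrt{\left(15 - 1119\right)^{2} + 4716978} = \sqrt{\left(-1104\right)^{2} + 4716978} = \sqrt{1218816 + 4716978} = \sqrt{5935794}$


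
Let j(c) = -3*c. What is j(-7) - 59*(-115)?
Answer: 6806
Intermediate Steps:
j(-7) - 59*(-115) = -3*(-7) - 59*(-115) = 21 + 6785 = 6806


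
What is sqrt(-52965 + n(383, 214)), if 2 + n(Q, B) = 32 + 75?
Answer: 2*I*sqrt(13215) ≈ 229.91*I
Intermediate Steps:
n(Q, B) = 105 (n(Q, B) = -2 + (32 + 75) = -2 + 107 = 105)
sqrt(-52965 + n(383, 214)) = sqrt(-52965 + 105) = sqrt(-52860) = 2*I*sqrt(13215)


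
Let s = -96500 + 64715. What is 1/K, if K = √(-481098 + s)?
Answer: -I*√1163/24423 ≈ -0.0013963*I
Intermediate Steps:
s = -31785
K = 21*I*√1163 (K = √(-481098 - 31785) = √(-512883) = 21*I*√1163 ≈ 716.16*I)
1/K = 1/(21*I*√1163) = -I*√1163/24423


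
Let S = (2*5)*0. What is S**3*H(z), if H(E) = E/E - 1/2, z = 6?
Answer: 0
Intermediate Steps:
S = 0 (S = 10*0 = 0)
H(E) = 1/2 (H(E) = 1 - 1*1/2 = 1 - 1/2 = 1/2)
S**3*H(z) = 0**3*(1/2) = 0*(1/2) = 0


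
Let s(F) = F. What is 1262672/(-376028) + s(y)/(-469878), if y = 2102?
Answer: -74261525609/22085910573 ≈ -3.3624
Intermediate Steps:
1262672/(-376028) + s(y)/(-469878) = 1262672/(-376028) + 2102/(-469878) = 1262672*(-1/376028) + 2102*(-1/469878) = -315668/94007 - 1051/234939 = -74261525609/22085910573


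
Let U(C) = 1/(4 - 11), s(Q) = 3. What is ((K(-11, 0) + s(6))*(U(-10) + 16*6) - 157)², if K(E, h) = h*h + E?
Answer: 41822089/49 ≈ 8.5351e+5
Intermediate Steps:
U(C) = -⅐ (U(C) = 1/(-7) = -⅐)
K(E, h) = E + h² (K(E, h) = h² + E = E + h²)
((K(-11, 0) + s(6))*(U(-10) + 16*6) - 157)² = (((-11 + 0²) + 3)*(-⅐ + 16*6) - 157)² = (((-11 + 0) + 3)*(-⅐ + 96) - 157)² = ((-11 + 3)*(671/7) - 157)² = (-8*671/7 - 157)² = (-5368/7 - 157)² = (-6467/7)² = 41822089/49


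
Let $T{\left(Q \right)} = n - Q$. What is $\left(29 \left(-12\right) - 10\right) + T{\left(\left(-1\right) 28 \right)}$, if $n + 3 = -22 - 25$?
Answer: $-380$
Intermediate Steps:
$n = -50$ ($n = -3 - 47 = -50$)
$T{\left(Q \right)} = -50 - Q$
$\left(29 \left(-12\right) - 10\right) + T{\left(\left(-1\right) 28 \right)} = \left(29 \left(-12\right) - 10\right) - \left(50 - 28\right) = \left(-348 - 10\right) - 22 = -358 + \left(-50 + 28\right) = -358 - 22 = -380$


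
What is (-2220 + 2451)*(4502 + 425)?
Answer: 1138137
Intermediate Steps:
(-2220 + 2451)*(4502 + 425) = 231*4927 = 1138137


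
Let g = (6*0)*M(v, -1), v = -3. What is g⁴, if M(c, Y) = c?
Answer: 0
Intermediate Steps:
g = 0 (g = (6*0)*(-3) = 0*(-3) = 0)
g⁴ = 0⁴ = 0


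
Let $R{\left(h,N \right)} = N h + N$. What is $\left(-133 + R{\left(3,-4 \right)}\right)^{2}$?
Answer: $22201$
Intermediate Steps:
$R{\left(h,N \right)} = N + N h$
$\left(-133 + R{\left(3,-4 \right)}\right)^{2} = \left(-133 - 4 \left(1 + 3\right)\right)^{2} = \left(-133 - 16\right)^{2} = \left(-149\right)^{2} = 22201$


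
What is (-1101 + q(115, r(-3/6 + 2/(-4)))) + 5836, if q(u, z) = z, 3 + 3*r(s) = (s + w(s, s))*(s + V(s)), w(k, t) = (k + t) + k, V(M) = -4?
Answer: 14222/3 ≈ 4740.7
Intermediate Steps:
w(k, t) = t + 2*k
r(s) = -1 + 4*s*(-4 + s)/3 (r(s) = -1 + ((s + (s + 2*s))*(s - 4))/3 = -1 + ((s + 3*s)*(-4 + s))/3 = -1 + ((4*s)*(-4 + s))/3 = -1 + (4*s*(-4 + s))/3 = -1 + 4*s*(-4 + s)/3)
(-1101 + q(115, r(-3/6 + 2/(-4)))) + 5836 = (-1101 + (-1 - 16*(-3/6 + 2/(-4))/3 + 4*(-3/6 + 2/(-4))**2/3)) + 5836 = (-1101 + (-1 - 16*(-3*1/6 + 2*(-1/4))/3 + 4*(-3*1/6 + 2*(-1/4))**2/3)) + 5836 = (-1101 + (-1 - 16*(-1/2 - 1/2)/3 + 4*(-1/2 - 1/2)**2/3)) + 5836 = (-1101 + (-1 - 16/3*(-1) + (4/3)*(-1)**2)) + 5836 = (-1101 + (-1 + 16/3 + (4/3)*1)) + 5836 = (-1101 + (-1 + 16/3 + 4/3)) + 5836 = (-1101 + 17/3) + 5836 = -3286/3 + 5836 = 14222/3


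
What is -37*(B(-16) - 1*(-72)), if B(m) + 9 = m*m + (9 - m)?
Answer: -12728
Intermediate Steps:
B(m) = m² - m (B(m) = -9 + (m*m + (9 - m)) = -9 + (m² + (9 - m)) = -9 + (9 + m² - m) = m² - m)
-37*(B(-16) - 1*(-72)) = -37*(-16*(-1 - 16) - 1*(-72)) = -37*(-16*(-17) + 72) = -37*(272 + 72) = -37*344 = -12728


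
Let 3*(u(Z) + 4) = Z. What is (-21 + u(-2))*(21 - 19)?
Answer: -154/3 ≈ -51.333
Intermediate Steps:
u(Z) = -4 + Z/3
(-21 + u(-2))*(21 - 19) = (-21 + (-4 + (⅓)*(-2)))*(21 - 19) = (-21 + (-4 - ⅔))*2 = (-21 - 14/3)*2 = -77/3*2 = -154/3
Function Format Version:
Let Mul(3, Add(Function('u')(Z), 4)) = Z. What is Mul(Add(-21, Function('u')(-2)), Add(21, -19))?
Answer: Rational(-154, 3) ≈ -51.333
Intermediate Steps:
Function('u')(Z) = Add(-4, Mul(Rational(1, 3), Z))
Mul(Add(-21, Function('u')(-2)), Add(21, -19)) = Mul(Add(-21, Add(-4, Mul(Rational(1, 3), -2))), Add(21, -19)) = Mul(Add(-21, Add(-4, Rational(-2, 3))), 2) = Mul(Add(-21, Rational(-14, 3)), 2) = Mul(Rational(-77, 3), 2) = Rational(-154, 3)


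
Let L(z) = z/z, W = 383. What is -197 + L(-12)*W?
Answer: 186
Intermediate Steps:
L(z) = 1
-197 + L(-12)*W = -197 + 1*383 = -197 + 383 = 186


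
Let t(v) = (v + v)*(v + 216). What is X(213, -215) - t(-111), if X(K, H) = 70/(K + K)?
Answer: 4965065/213 ≈ 23310.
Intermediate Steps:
X(K, H) = 35/K (X(K, H) = 70/((2*K)) = 70*(1/(2*K)) = 35/K)
t(v) = 2*v*(216 + v) (t(v) = (2*v)*(216 + v) = 2*v*(216 + v))
X(213, -215) - t(-111) = 35/213 - 2*(-111)*(216 - 111) = 35*(1/213) - 2*(-111)*105 = 35/213 - 1*(-23310) = 35/213 + 23310 = 4965065/213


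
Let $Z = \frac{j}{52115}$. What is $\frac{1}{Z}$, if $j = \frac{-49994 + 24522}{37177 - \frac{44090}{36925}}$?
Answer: $- \frac{408795013903}{5374592} \approx -76061.0$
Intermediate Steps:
$j = - \frac{188110720}{274543327}$ ($j = - \frac{25472}{37177 - \frac{8818}{7385}} = - \frac{25472}{\frac{274543327}{7385}} = \left(-25472\right) \frac{7385}{274543327} = - \frac{188110720}{274543327} \approx -0.68518$)
$Z = - \frac{5374592}{408795013903}$ ($Z = - \frac{188110720}{274543327 \cdot 52115} = \left(- \frac{188110720}{274543327}\right) \frac{1}{52115} = - \frac{5374592}{408795013903} \approx -1.3147 \cdot 10^{-5}$)
$\frac{1}{Z} = \frac{1}{- \frac{5374592}{408795013903}} = - \frac{408795013903}{5374592}$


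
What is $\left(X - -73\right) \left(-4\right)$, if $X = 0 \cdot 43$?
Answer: $-292$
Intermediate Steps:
$X = 0$
$\left(X - -73\right) \left(-4\right) = \left(0 - -73\right) \left(-4\right) = \left(0 + \left(-28 + 101\right)\right) \left(-4\right) = \left(0 + 73\right) \left(-4\right) = 73 \left(-4\right) = -292$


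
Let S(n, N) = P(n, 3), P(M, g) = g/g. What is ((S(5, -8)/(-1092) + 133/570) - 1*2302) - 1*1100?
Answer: -6191217/1820 ≈ -3401.8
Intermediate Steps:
P(M, g) = 1
S(n, N) = 1
((S(5, -8)/(-1092) + 133/570) - 1*2302) - 1*1100 = ((1/(-1092) + 133/570) - 1*2302) - 1*1100 = ((1*(-1/1092) + 133*(1/570)) - 2302) - 1100 = ((-1/1092 + 7/30) - 2302) - 1100 = (423/1820 - 2302) - 1100 = -4189217/1820 - 1100 = -6191217/1820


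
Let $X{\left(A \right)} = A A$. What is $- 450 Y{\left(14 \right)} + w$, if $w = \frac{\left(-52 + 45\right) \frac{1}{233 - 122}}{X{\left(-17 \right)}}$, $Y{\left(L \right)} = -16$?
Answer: $\frac{230968793}{32079} \approx 7200.0$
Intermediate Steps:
$X{\left(A \right)} = A^{2}$
$w = - \frac{7}{32079}$ ($w = \frac{\left(-52 + 45\right) \frac{1}{233 - 122}}{\left(-17\right)^{2}} = \frac{\left(-7\right) \frac{1}{111}}{289} = \left(-7\right) \frac{1}{111} \cdot \frac{1}{289} = \left(- \frac{7}{111}\right) \frac{1}{289} = - \frac{7}{32079} \approx -0.00021821$)
$- 450 Y{\left(14 \right)} + w = \left(-450\right) \left(-16\right) - \frac{7}{32079} = 7200 - \frac{7}{32079} = \frac{230968793}{32079}$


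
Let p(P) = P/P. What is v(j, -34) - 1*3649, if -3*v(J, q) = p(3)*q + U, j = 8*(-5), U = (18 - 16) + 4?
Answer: -10919/3 ≈ -3639.7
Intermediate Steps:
p(P) = 1
U = 6 (U = 2 + 4 = 6)
j = -40
v(J, q) = -2 - q/3 (v(J, q) = -(1*q + 6)/3 = -(q + 6)/3 = -(6 + q)/3 = -2 - q/3)
v(j, -34) - 1*3649 = (-2 - 1/3*(-34)) - 1*3649 = (-2 + 34/3) - 3649 = 28/3 - 3649 = -10919/3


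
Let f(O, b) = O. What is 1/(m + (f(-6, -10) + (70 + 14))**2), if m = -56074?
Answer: -1/49990 ≈ -2.0004e-5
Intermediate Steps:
1/(m + (f(-6, -10) + (70 + 14))**2) = 1/(-56074 + (-6 + (70 + 14))**2) = 1/(-56074 + (-6 + 84)**2) = 1/(-56074 + 78**2) = 1/(-56074 + 6084) = 1/(-49990) = -1/49990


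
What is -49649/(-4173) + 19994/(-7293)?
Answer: 7145005/780351 ≈ 9.1561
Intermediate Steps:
-49649/(-4173) + 19994/(-7293) = -49649*(-1/4173) + 19994*(-1/7293) = 49649/4173 - 1538/561 = 7145005/780351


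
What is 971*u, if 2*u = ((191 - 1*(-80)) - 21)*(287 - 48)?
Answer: 29008625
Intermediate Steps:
u = 29875 (u = (((191 - 1*(-80)) - 21)*(287 - 48))/2 = (((191 + 80) - 21)*239)/2 = ((271 - 21)*239)/2 = (250*239)/2 = (½)*59750 = 29875)
971*u = 971*29875 = 29008625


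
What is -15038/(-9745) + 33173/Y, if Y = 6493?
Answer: 420912619/63274285 ≈ 6.6522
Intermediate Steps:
-15038/(-9745) + 33173/Y = -15038/(-9745) + 33173/6493 = -15038*(-1/9745) + 33173*(1/6493) = 15038/9745 + 33173/6493 = 420912619/63274285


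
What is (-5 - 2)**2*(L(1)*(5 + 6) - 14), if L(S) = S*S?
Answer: -147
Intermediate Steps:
L(S) = S**2
(-5 - 2)**2*(L(1)*(5 + 6) - 14) = (-5 - 2)**2*(1**2*(5 + 6) - 14) = (-7)**2*(1*11 - 14) = 49*(11 - 14) = 49*(-3) = -147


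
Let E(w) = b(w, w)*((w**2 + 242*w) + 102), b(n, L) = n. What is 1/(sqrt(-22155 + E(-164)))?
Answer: sqrt(2059005)/2059005 ≈ 0.00069690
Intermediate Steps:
E(w) = w*(102 + w**2 + 242*w) (E(w) = w*((w**2 + 242*w) + 102) = w*(102 + w**2 + 242*w))
1/(sqrt(-22155 + E(-164))) = 1/(sqrt(-22155 - 164*(102 + (-164)**2 + 242*(-164)))) = 1/(sqrt(-22155 - 164*(102 + 26896 - 39688))) = 1/(sqrt(-22155 - 164*(-12690))) = 1/(sqrt(-22155 + 2081160)) = 1/(sqrt(2059005)) = sqrt(2059005)/2059005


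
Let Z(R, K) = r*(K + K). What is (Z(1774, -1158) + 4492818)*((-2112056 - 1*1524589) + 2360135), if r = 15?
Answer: -5690781147780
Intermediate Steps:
Z(R, K) = 30*K (Z(R, K) = 15*(K + K) = 15*(2*K) = 30*K)
(Z(1774, -1158) + 4492818)*((-2112056 - 1*1524589) + 2360135) = (30*(-1158) + 4492818)*((-2112056 - 1*1524589) + 2360135) = (-34740 + 4492818)*((-2112056 - 1524589) + 2360135) = 4458078*(-3636645 + 2360135) = 4458078*(-1276510) = -5690781147780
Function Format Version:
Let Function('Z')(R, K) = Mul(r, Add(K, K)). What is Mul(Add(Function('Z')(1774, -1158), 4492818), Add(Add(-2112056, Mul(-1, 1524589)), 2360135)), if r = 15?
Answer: -5690781147780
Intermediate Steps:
Function('Z')(R, K) = Mul(30, K) (Function('Z')(R, K) = Mul(15, Add(K, K)) = Mul(15, Mul(2, K)) = Mul(30, K))
Mul(Add(Function('Z')(1774, -1158), 4492818), Add(Add(-2112056, Mul(-1, 1524589)), 2360135)) = Mul(Add(Mul(30, -1158), 4492818), Add(Add(-2112056, Mul(-1, 1524589)), 2360135)) = Mul(Add(-34740, 4492818), Add(Add(-2112056, -1524589), 2360135)) = Mul(4458078, Add(-3636645, 2360135)) = Mul(4458078, -1276510) = -5690781147780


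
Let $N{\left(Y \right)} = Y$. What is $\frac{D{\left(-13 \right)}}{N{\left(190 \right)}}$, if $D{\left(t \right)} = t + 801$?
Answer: $\frac{394}{95} \approx 4.1474$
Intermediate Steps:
$D{\left(t \right)} = 801 + t$
$\frac{D{\left(-13 \right)}}{N{\left(190 \right)}} = \frac{801 - 13}{190} = 788 \cdot \frac{1}{190} = \frac{394}{95}$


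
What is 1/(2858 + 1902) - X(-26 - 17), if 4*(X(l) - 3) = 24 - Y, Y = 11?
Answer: -29749/4760 ≈ -6.2498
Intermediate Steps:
X(l) = 25/4 (X(l) = 3 + (24 - 1*11)/4 = 3 + (24 - 11)/4 = 3 + (1/4)*13 = 3 + 13/4 = 25/4)
1/(2858 + 1902) - X(-26 - 17) = 1/(2858 + 1902) - 1*25/4 = 1/4760 - 25/4 = -29749/4760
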